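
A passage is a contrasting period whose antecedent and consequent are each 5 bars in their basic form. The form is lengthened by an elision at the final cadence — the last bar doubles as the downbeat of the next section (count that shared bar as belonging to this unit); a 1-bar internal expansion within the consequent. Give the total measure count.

Basic contrasting period: 5 + 5 = 10 bars.
10 (basic form) + 1 (internal expansion) = 11.
The elision shares a bar with the next section but does not change this unit's count.

11 measures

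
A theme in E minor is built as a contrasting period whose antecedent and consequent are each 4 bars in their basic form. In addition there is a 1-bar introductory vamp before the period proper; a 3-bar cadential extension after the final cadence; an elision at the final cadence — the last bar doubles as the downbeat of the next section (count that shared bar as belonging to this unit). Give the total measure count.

12 measures

Basic contrasting period: 4 + 4 = 8 bars.
8 (basic form) + 1 (introduction) + 3 (cadential extension) = 12.
The elision shares a bar with the next section but does not change this unit's count.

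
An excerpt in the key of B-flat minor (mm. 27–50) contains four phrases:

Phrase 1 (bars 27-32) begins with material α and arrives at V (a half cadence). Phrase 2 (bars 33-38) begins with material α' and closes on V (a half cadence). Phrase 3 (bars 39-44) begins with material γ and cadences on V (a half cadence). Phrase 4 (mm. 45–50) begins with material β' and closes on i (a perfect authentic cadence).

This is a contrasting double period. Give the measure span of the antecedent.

measures 27–38

In a double period the first pair of phrases (ending half cadence) is the large antecedent and the second pair (ending perfect authentic cadence) is the large consequent; the antecedent is measures 27–38.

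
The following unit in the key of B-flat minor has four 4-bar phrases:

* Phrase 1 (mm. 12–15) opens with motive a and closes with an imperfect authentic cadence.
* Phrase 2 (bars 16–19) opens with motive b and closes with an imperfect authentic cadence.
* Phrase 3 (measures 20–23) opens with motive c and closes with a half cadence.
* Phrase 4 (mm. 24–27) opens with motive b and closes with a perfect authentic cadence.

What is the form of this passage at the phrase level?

contrasting double period

Four phrases in two halves: the first half (mm. 12–19) ends with an imperfect authentic cadence, the second (mm. 20-27) with a perfect authentic cadence — a large antecedent–consequent pair, i.e. a double period.
Phrase 3 begins with different material from phrase 1, making it contrasting.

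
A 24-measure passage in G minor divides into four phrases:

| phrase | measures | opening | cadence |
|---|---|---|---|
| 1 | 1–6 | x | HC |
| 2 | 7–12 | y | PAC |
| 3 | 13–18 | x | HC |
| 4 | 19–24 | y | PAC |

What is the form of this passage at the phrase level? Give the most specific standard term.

The cadence pattern HC–PAC–HC–PAC is weak–strong twice, and phrases 3–4 restate phrases 1–2: a period heard twice, not a double period (which would end weakly at phrase 2).

repeated period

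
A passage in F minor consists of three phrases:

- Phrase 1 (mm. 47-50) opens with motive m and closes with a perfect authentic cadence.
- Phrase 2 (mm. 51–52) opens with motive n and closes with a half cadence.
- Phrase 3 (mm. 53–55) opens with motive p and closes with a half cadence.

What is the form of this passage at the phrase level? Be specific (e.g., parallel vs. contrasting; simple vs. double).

phrase group

The final phrase closes with a half cadence, which is not stronger than the preceding half cadence; the 3 phrases lack an overall antecedent–consequent design and so form a phrase group.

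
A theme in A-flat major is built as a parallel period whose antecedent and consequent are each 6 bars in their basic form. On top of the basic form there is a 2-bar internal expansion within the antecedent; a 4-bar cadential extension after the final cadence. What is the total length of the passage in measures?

18 measures

Basic parallel period: 6 + 6 = 12 bars.
12 (basic form) + 2 (internal expansion) + 4 (cadential extension) = 18.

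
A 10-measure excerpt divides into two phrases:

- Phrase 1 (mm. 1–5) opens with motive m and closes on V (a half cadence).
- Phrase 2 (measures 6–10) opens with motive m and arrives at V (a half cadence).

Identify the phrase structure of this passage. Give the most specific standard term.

Both phrases have the same opening (m) and the same cadence (half cadence): the second is a restatement, not a consequent, so this is a repeated phrase rather than a period.

repeated phrase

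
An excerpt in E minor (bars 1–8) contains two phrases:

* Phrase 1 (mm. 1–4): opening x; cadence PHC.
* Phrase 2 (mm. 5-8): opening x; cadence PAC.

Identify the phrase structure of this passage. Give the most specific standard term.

parallel period

Phrase 1 ends with a Phrygian half cadence (weaker) and phrase 2 with a perfect authentic cadence (stronger): antecedent + consequent = a period.
The two phrases open with the same material (x / x), so the period is parallel.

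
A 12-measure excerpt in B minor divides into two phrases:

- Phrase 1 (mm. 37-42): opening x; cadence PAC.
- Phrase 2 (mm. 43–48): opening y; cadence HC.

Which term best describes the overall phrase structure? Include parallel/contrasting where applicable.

The second phrase closes with a half cadence, which is not stronger than the first phrase's perfect authentic cadence; without a weak→strong cadential pair there is no antecedent–consequent relationship, so this is a phrase group rather than a period.

phrase group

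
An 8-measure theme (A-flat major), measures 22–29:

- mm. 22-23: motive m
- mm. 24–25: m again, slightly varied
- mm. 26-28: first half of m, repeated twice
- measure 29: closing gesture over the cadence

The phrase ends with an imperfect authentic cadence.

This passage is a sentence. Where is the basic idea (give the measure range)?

measures 22–23

The presentation of a sentence is the basic idea (mm. 22–23) plus its repetition (mm. 24-25); the basic idea is therefore mm. 22–23.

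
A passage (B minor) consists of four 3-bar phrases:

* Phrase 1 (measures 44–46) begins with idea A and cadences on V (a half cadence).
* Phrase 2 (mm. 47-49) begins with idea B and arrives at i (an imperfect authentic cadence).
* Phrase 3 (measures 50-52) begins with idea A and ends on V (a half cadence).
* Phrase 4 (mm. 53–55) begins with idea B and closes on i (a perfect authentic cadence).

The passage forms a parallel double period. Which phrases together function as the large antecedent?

In a double period the first pair of phrases (ending imperfect authentic cadence) is the large antecedent and the second pair (ending perfect authentic cadence) is the large consequent; the antecedent is phrases 1 and 2.

phrases 1 and 2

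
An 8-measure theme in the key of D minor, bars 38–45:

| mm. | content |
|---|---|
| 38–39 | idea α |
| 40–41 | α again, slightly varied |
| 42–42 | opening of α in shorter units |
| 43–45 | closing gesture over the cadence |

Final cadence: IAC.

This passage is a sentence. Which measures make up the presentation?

measures 38–41

The presentation of a sentence is the basic idea (mm. 38-39) plus its repetition (mm. 40–41); the presentation is therefore mm. 38–41.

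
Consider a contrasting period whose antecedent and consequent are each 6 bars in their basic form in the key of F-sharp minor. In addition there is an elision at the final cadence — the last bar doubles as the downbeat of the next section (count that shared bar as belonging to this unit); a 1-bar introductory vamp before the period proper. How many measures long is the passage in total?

13 measures

Basic contrasting period: 6 + 6 = 12 bars.
12 (basic form) + 1 (introduction) = 13.
The elision shares a bar with the next section but does not change this unit's count.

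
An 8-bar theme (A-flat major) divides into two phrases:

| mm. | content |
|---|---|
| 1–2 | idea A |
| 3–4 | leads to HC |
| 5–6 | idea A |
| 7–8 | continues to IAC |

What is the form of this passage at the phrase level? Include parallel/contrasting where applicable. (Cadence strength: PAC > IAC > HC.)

Phrase 1 ends with a half cadence (weaker) and phrase 2 with an imperfect authentic cadence (stronger): antecedent + consequent = a period.
The two phrases open with the same material (A / A), so the period is parallel.

parallel period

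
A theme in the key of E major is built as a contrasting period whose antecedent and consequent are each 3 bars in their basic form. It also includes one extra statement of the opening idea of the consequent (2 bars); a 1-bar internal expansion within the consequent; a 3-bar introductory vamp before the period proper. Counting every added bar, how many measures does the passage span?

Basic contrasting period: 3 + 3 = 6 bars.
6 (basic form) + 2 (extra statement) + 1 (internal expansion) + 3 (introduction) = 12.

12 measures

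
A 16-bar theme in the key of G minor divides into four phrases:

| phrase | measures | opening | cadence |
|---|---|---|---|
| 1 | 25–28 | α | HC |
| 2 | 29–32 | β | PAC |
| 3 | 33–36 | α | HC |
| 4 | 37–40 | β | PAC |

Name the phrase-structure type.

The cadence pattern HC–PAC–HC–PAC is weak–strong twice, and phrases 3–4 restate phrases 1–2: a period heard twice, not a double period (which would end weakly at phrase 2).

repeated period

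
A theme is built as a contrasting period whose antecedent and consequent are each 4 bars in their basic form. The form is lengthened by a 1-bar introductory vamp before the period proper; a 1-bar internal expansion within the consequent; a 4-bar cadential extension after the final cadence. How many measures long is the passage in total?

14 measures

Basic contrasting period: 4 + 4 = 8 bars.
8 (basic form) + 1 (introduction) + 1 (internal expansion) + 4 (cadential extension) = 14.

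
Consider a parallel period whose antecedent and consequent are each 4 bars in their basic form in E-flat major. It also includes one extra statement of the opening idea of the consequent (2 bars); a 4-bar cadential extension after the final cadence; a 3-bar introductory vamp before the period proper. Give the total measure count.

17 measures

Basic parallel period: 4 + 4 = 8 bars.
8 (basic form) + 2 (extra statement) + 4 (cadential extension) + 3 (introduction) = 17.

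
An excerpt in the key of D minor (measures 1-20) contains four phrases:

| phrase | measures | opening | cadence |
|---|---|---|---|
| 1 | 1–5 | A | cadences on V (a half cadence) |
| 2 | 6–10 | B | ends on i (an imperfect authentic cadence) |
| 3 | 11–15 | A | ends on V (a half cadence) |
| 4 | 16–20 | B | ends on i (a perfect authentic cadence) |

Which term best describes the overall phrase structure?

parallel double period

Four phrases in two halves: the first half (mm. 1–10) ends with an imperfect authentic cadence, the second (mm. 11–20) with a perfect authentic cadence — a large antecedent–consequent pair, i.e. a double period.
Phrase 3 begins with the same material as phrase 1, making it parallel.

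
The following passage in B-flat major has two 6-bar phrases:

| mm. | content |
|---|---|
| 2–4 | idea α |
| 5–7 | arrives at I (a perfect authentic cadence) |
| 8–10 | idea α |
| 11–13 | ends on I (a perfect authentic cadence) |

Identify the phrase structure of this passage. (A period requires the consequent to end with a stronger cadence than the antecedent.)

repeated phrase

Both phrases have the same opening (α) and the same cadence (perfect authentic cadence): the second is a restatement, not a consequent, so this is a repeated phrase rather than a period.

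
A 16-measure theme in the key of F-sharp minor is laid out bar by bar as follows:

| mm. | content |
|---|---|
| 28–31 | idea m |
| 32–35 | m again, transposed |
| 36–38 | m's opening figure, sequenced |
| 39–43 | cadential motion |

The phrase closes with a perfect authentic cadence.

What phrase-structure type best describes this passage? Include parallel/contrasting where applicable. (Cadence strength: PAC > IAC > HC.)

Basic idea (measures 28-31) + its repetition (mm. 32-35) form the presentation; fragmentation and cadence (mm. 36-43) form the continuation — the 16-bar whole is a sentence.

sentence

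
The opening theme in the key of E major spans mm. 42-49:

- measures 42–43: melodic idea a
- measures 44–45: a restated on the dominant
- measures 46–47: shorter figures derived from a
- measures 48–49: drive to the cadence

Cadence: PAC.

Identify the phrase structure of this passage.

Basic idea (mm. 42-43) + its repetition (mm. 44–45) form the presentation; fragmentation and cadence (bars 46–49) form the continuation — the 8-bar whole is a sentence.

sentence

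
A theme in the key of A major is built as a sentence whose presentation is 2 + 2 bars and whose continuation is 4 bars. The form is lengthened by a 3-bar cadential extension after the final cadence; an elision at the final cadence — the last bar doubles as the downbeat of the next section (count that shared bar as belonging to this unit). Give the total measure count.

11 measures

Basic sentence: 2 + 2 + 4 = 8 bars.
8 (basic form) + 3 (cadential extension) = 11.
The elision shares a bar with the next section but does not change this unit's count.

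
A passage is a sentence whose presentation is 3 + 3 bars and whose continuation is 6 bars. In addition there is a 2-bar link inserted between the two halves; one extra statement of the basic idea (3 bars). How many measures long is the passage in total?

17 measures

Basic sentence: 3 + 3 + 6 = 12 bars.
12 (basic form) + 2 (link) + 3 (extra statement) = 17.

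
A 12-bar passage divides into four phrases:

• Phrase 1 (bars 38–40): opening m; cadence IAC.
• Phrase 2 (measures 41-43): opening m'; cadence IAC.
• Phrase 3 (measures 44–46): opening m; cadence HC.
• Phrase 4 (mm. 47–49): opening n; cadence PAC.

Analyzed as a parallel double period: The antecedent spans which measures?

measures 38–43

In a double period the four phrases pair into a large antecedent (phrases 1–2, ending imperfect authentic cadence) and a large consequent (phrases 3–4, ending perfect authentic cadence). The antecedent spans measures 38–43.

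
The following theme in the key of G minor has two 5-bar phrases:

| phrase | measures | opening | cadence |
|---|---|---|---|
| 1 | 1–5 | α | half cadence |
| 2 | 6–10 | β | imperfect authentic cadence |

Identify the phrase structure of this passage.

contrasting period

Phrase 1 ends with a half cadence (weaker) and phrase 2 with an imperfect authentic cadence (stronger): antecedent + consequent = a period.
The two phrases open with different material (α / β), so the period is contrasting.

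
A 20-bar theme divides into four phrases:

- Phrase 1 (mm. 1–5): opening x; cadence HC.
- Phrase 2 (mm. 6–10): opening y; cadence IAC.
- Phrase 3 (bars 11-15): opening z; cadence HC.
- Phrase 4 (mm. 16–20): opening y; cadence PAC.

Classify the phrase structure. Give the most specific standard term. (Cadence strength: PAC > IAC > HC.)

contrasting double period

Four phrases in two halves: the first half (mm. 1–10) ends with an imperfect authentic cadence, the second (bars 11–20) with a perfect authentic cadence — a large antecedent–consequent pair, i.e. a double period.
Phrase 3 begins with different material from phrase 1, making it contrasting.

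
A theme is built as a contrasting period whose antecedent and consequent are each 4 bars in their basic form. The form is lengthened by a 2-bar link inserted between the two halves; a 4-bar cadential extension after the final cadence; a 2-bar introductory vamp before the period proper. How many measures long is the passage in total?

Basic contrasting period: 4 + 4 = 8 bars.
8 (basic form) + 2 (link) + 4 (cadential extension) + 2 (introduction) = 16.

16 measures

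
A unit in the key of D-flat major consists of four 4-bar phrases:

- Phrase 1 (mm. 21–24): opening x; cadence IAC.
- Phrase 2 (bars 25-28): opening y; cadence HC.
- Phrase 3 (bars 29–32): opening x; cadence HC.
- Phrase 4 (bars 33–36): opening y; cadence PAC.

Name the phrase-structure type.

parallel double period

Four phrases in two halves: the first half (measures 21-28) ends with a half cadence, the second (mm. 29–36) with a perfect authentic cadence — a large antecedent–consequent pair, i.e. a double period.
Phrase 3 begins with the same material as phrase 1, making it parallel.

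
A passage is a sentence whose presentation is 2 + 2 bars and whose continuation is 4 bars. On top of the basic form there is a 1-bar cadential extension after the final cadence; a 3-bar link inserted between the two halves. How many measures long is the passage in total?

12 measures

Basic sentence: 2 + 2 + 4 = 8 bars.
8 (basic form) + 1 (cadential extension) + 3 (link) = 12.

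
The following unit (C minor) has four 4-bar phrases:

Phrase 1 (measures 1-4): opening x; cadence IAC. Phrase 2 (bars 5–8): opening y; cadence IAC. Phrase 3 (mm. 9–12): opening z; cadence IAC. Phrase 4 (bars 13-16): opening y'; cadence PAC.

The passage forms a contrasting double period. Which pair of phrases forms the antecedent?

phrases 1 and 2

In a double period the first pair of phrases (ending imperfect authentic cadence) is the large antecedent and the second pair (ending perfect authentic cadence) is the large consequent; the antecedent is phrases 1 and 2.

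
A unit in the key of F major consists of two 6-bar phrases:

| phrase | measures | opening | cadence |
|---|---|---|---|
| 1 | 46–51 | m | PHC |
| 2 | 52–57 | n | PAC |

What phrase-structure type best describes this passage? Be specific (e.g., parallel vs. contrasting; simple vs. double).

Phrase 1 ends with a Phrygian half cadence (weaker) and phrase 2 with a perfect authentic cadence (stronger): antecedent + consequent = a period.
The two phrases open with different material (m / n), so the period is contrasting.

contrasting period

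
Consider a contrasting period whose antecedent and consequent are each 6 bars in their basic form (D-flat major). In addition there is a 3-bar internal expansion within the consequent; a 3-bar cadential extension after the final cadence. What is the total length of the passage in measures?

Basic contrasting period: 6 + 6 = 12 bars.
12 (basic form) + 3 (internal expansion) + 3 (cadential extension) = 18.

18 measures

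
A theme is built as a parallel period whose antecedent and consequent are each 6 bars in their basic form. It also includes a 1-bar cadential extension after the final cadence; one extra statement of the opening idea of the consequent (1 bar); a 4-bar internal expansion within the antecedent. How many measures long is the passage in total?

18 measures

Basic parallel period: 6 + 6 = 12 bars.
12 (basic form) + 1 (cadential extension) + 1 (extra statement) + 4 (internal expansion) = 18.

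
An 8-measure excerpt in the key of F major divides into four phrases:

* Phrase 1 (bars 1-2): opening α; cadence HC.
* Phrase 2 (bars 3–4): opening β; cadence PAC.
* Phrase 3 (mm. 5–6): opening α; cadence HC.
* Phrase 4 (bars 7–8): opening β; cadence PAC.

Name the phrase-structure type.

repeated period

The cadence pattern HC–PAC–HC–PAC is weak–strong twice, and phrases 3–4 restate phrases 1–2: a period heard twice, not a double period (which would end weakly at phrase 2).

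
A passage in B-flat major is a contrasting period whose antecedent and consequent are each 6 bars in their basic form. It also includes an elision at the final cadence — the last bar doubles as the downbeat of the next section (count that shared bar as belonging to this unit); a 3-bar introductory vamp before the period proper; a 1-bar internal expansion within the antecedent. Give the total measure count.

16 measures

Basic contrasting period: 6 + 6 = 12 bars.
12 (basic form) + 3 (introduction) + 1 (internal expansion) = 16.
The elision shares a bar with the next section but does not change this unit's count.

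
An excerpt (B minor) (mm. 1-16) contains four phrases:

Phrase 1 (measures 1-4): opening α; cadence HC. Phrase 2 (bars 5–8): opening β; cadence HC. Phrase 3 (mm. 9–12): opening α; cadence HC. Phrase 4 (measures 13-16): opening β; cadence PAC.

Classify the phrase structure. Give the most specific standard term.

Four phrases in two halves: the first half (bars 1–8) ends with a half cadence, the second (measures 9–16) with a perfect authentic cadence — a large antecedent–consequent pair, i.e. a double period.
Phrase 3 begins with the same material as phrase 1, making it parallel.

parallel double period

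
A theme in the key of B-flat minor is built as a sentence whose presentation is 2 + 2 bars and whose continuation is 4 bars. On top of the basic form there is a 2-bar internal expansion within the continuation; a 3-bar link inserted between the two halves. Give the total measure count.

13 measures

Basic sentence: 2 + 2 + 4 = 8 bars.
8 (basic form) + 2 (internal expansion) + 3 (link) = 13.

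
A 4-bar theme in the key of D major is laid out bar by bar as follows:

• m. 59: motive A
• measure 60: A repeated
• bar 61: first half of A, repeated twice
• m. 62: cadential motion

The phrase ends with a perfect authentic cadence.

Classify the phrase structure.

sentence

Basic idea (m. 59) + its repetition (measure 60) form the presentation; fragmentation and cadence (bars 61–62) form the continuation — the 4-bar whole is a sentence.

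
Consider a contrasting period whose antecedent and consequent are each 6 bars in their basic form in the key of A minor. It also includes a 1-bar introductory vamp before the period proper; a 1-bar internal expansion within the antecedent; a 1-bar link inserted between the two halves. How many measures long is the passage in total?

Basic contrasting period: 6 + 6 = 12 bars.
12 (basic form) + 1 (introduction) + 1 (internal expansion) + 1 (link) = 15.

15 measures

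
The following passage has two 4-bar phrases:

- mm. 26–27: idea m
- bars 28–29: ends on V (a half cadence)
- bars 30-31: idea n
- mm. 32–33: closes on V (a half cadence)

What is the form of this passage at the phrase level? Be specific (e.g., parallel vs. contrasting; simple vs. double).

The second phrase closes with a half cadence, which is not stronger than the first phrase's half cadence; without a weak→strong cadential pair there is no antecedent–consequent relationship, so this is a phrase group rather than a period.

phrase group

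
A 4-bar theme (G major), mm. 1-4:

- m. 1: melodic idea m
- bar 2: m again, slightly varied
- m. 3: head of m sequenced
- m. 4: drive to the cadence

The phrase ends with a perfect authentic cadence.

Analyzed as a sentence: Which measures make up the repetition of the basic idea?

The presentation of a sentence is the basic idea (measure 1) plus its repetition (measure 2); the repetition of the basic idea is therefore bar 2.

measures 2–2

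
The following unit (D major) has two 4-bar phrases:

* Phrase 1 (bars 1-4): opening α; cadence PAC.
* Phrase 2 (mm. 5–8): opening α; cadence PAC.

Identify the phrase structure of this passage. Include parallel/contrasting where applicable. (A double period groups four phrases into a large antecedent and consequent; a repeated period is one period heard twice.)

repeated phrase

Both phrases have the same opening (α) and the same cadence (perfect authentic cadence): the second is a restatement, not a consequent, so this is a repeated phrase rather than a period.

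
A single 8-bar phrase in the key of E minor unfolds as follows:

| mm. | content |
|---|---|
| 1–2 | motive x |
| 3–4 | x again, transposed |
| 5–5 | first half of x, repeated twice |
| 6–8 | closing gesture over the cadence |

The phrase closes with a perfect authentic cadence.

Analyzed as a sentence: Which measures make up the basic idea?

The presentation of a sentence is the basic idea (mm. 1–2) plus its repetition (mm. 3-4); the basic idea is therefore mm. 1-2.

measures 1–2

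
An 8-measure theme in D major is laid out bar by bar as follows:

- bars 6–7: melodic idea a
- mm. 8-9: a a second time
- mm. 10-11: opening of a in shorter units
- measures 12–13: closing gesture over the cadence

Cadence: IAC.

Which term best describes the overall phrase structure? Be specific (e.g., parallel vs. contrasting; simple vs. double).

sentence

Basic idea (measures 6–7) + its repetition (measures 8-9) form the presentation; fragmentation and cadence (mm. 10–13) form the continuation — the 8-bar whole is a sentence.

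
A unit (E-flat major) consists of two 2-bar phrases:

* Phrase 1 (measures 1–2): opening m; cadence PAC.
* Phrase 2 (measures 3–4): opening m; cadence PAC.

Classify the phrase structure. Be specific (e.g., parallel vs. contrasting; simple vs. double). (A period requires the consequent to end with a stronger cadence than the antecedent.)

Both phrases have the same opening (m) and the same cadence (perfect authentic cadence): the second is a restatement, not a consequent, so this is a repeated phrase rather than a period.

repeated phrase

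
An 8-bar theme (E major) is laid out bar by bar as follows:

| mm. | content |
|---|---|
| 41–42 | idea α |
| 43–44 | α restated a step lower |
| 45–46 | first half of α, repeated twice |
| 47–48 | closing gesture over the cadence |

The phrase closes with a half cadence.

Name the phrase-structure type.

Basic idea (bars 41–42) + its repetition (measures 43–44) form the presentation; fragmentation and cadence (mm. 45–48) form the continuation — the 8-bar whole is a sentence.

sentence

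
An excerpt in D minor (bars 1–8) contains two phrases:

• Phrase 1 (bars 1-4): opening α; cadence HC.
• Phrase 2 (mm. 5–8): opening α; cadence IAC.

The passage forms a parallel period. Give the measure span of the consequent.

measures 5–8

The antecedent is the phrase ending with the weaker cadence (half cadence, phrase 1) and the consequent the one ending more conclusively (imperfect authentic cadence, phrase 2); the consequent is mm. 5-8.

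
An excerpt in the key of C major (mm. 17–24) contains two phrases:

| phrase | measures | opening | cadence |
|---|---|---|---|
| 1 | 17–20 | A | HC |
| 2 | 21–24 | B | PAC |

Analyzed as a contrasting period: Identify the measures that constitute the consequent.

The antecedent is the phrase ending with the weaker cadence (half cadence, phrase 1) and the consequent the one ending more conclusively (perfect authentic cadence, phrase 2); the consequent is bars 21–24.

measures 21–24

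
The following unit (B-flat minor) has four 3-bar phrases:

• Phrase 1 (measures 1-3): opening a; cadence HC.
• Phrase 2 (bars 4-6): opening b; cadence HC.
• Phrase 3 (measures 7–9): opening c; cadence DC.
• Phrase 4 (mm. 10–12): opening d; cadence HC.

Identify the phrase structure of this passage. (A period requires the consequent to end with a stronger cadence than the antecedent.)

phrase group

Phrase 4 ends with a half cadence, no stronger than phrase 2's half cadence, so the four phrases do not form a double period; nor do phrases 3–4 duplicate 1–2, so it is not a repeated period. With no phrase reaching a conclusive cadence, the passage is a phrase group.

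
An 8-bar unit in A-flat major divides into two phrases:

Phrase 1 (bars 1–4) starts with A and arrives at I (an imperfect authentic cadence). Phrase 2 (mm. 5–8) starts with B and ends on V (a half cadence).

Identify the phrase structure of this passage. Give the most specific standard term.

The second phrase closes with a half cadence, which is not stronger than the first phrase's imperfect authentic cadence; without a weak→strong cadential pair there is no antecedent–consequent relationship, so this is a phrase group rather than a period.

phrase group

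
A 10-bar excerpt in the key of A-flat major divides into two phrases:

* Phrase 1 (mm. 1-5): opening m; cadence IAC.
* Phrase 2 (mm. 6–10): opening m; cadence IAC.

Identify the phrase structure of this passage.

repeated phrase

Both phrases have the same opening (m) and the same cadence (imperfect authentic cadence): the second is a restatement, not a consequent, so this is a repeated phrase rather than a period.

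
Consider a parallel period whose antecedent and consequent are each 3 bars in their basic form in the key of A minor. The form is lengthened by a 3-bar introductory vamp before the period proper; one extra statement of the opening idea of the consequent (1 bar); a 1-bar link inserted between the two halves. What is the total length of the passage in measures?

Basic parallel period: 3 + 3 = 6 bars.
6 (basic form) + 3 (introduction) + 1 (extra statement) + 1 (link) = 11.

11 measures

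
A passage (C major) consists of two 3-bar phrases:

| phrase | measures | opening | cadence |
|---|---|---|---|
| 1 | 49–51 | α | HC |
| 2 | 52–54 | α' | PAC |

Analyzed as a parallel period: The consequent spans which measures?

The antecedent is the phrase ending with the weaker cadence (half cadence, phrase 1) and the consequent the one ending more conclusively (perfect authentic cadence, phrase 2); the consequent is measures 52–54.

measures 52–54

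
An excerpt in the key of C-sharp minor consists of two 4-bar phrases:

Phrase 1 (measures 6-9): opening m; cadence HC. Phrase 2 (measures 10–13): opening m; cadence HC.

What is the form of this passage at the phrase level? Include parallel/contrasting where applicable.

Both phrases have the same opening (m) and the same cadence (half cadence): the second is a restatement, not a consequent, so this is a repeated phrase rather than a period.

repeated phrase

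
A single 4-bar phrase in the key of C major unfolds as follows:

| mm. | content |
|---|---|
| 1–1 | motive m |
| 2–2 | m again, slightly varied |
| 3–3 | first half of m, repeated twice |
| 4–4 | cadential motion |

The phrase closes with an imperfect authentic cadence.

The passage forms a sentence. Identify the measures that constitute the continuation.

measures 3–4

After the presentation (mm. 1–2), the continuation covers the fragmentation through the cadence: mm. 3-4.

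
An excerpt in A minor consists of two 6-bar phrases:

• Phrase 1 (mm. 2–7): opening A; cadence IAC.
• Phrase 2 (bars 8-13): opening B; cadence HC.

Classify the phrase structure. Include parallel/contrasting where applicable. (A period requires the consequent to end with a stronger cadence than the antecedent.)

The second phrase closes with a half cadence, which is not stronger than the first phrase's imperfect authentic cadence; without a weak→strong cadential pair there is no antecedent–consequent relationship, so this is a phrase group rather than a period.

phrase group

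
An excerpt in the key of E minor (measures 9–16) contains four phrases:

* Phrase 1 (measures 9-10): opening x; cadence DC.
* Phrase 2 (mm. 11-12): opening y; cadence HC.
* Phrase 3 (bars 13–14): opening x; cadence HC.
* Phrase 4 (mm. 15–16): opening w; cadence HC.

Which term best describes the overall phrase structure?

phrase group

Phrase 4 ends with a half cadence, no stronger than phrase 2's half cadence, so the four phrases do not form a double period; nor do phrases 3–4 duplicate 1–2, so it is not a repeated period. With no phrase reaching a conclusive cadence, the passage is a phrase group.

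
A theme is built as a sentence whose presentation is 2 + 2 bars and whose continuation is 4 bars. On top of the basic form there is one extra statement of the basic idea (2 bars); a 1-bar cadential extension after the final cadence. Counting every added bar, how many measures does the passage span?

Basic sentence: 2 + 2 + 4 = 8 bars.
8 (basic form) + 2 (extra statement) + 1 (cadential extension) = 11.

11 measures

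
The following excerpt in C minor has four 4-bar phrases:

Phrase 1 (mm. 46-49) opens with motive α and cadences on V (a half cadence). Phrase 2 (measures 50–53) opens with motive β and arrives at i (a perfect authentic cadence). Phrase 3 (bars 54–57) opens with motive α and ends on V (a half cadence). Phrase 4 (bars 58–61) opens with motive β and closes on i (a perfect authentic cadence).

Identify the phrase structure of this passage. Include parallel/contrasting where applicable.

repeated period

The cadence pattern HC–PAC–HC–PAC is weak–strong twice, and phrases 3–4 restate phrases 1–2: a period heard twice, not a double period (which would end weakly at phrase 2).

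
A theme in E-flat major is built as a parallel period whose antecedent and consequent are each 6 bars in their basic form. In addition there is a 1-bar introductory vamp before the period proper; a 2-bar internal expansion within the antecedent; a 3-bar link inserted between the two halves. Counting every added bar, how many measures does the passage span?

Basic parallel period: 6 + 6 = 12 bars.
12 (basic form) + 1 (introduction) + 2 (internal expansion) + 3 (link) = 18.

18 measures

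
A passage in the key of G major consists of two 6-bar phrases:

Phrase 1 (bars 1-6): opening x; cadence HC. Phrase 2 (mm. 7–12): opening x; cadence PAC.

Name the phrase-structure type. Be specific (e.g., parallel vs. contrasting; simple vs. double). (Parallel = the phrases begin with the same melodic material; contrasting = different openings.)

parallel period

Phrase 1 ends with a half cadence (weaker) and phrase 2 with a perfect authentic cadence (stronger): antecedent + consequent = a period.
The two phrases open with the same material (x / x), so the period is parallel.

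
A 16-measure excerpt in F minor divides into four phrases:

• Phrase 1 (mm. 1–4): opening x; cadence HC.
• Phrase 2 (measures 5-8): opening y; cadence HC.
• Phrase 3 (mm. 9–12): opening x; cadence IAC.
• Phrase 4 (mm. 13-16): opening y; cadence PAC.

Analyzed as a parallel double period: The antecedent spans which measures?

measures 1–8

In a double period the four phrases pair into a large antecedent (phrases 1–2, ending half cadence) and a large consequent (phrases 3–4, ending perfect authentic cadence). The antecedent spans mm. 1–8.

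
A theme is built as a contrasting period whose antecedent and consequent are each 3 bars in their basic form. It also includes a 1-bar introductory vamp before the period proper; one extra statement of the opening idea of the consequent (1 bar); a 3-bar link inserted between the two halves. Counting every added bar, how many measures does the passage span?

Basic contrasting period: 3 + 3 = 6 bars.
6 (basic form) + 1 (introduction) + 1 (extra statement) + 3 (link) = 11.

11 measures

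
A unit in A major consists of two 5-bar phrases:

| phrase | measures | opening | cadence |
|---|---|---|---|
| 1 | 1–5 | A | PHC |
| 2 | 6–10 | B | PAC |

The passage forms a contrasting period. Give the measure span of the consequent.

The phrase ending with the weaker cadence (Phrygian half cadence) is the antecedent; the one ending more conclusively (perfect authentic cadence) is the consequent. The consequent is measures 6–10.

measures 6–10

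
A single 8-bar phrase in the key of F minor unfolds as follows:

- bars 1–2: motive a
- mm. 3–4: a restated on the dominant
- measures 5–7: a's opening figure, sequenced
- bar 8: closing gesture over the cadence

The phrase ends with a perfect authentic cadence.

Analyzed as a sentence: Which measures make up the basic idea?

measures 1–2

The presentation of a sentence is the basic idea (mm. 1–2) plus its repetition (mm. 3–4); the basic idea is therefore bars 1–2.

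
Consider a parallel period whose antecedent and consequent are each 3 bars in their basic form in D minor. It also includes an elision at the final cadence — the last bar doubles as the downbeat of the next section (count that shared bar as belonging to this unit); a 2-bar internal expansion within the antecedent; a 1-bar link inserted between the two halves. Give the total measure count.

Basic parallel period: 3 + 3 = 6 bars.
6 (basic form) + 2 (internal expansion) + 1 (link) = 9.
The elision shares a bar with the next section but does not change this unit's count.

9 measures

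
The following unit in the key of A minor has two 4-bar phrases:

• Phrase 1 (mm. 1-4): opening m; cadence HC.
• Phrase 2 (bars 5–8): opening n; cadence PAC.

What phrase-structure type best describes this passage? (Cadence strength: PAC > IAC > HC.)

Phrase 1 ends with a half cadence (weaker) and phrase 2 with a perfect authentic cadence (stronger): antecedent + consequent = a period.
The two phrases open with different material (m / n), so the period is contrasting.

contrasting period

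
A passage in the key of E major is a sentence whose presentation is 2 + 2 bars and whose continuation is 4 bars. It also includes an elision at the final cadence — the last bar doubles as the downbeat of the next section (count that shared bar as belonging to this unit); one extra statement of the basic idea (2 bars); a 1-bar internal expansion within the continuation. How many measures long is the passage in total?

Basic sentence: 2 + 2 + 4 = 8 bars.
8 (basic form) + 2 (extra statement) + 1 (internal expansion) = 11.
The elision shares a bar with the next section but does not change this unit's count.

11 measures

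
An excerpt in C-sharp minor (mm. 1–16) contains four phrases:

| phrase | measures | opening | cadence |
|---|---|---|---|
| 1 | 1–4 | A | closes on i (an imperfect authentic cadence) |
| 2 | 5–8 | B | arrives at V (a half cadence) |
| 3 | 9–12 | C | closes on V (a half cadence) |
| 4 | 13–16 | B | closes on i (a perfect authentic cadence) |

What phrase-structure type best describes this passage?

contrasting double period

Four phrases in two halves: the first half (mm. 1–8) ends with a half cadence, the second (bars 9–16) with a perfect authentic cadence — a large antecedent–consequent pair, i.e. a double period.
Phrase 3 begins with different material from phrase 1, making it contrasting.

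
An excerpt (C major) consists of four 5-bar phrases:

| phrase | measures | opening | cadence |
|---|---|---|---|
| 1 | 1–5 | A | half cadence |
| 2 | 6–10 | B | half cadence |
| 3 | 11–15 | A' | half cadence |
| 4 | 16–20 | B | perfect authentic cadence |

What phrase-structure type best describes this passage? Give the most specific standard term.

Four phrases in two halves: the first half (mm. 1-10) ends with a half cadence, the second (measures 11-20) with a perfect authentic cadence — a large antecedent–consequent pair, i.e. a double period.
Phrase 3 begins with the same material as phrase 1, making it parallel.

parallel double period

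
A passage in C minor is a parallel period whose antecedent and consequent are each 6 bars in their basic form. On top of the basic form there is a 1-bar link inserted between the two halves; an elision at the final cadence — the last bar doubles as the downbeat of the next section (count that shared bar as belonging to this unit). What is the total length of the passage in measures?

Basic parallel period: 6 + 6 = 12 bars.
12 (basic form) + 1 (link) = 13.
The elision shares a bar with the next section but does not change this unit's count.

13 measures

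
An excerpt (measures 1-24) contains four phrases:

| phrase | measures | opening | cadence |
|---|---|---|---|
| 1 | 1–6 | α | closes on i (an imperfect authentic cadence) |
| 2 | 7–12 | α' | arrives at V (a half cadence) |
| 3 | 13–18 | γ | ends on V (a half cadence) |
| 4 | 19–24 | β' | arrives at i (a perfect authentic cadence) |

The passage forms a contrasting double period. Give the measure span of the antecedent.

measures 1–12

In a double period the first pair of phrases (ending half cadence) is the large antecedent and the second pair (ending perfect authentic cadence) is the large consequent; the antecedent is measures 1–12.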